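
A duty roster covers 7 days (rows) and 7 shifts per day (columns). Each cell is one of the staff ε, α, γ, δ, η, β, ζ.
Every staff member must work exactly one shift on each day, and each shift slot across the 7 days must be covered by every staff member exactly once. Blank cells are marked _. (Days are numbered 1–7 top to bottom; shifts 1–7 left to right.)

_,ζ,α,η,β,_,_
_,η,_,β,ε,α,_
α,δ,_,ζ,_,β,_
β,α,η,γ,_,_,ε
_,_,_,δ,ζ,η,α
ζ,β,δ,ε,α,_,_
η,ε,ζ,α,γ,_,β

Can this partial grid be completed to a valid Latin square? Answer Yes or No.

Yes

No day or shift among the givens repeats a symbol, and propagating forced cells runs into no contradiction.
One valid completion exists (for instance, γ ζ α η β ε δ / δ η γ β ε α ζ / α δ ε ζ η β γ / β α η γ δ ζ ε / ε γ β δ ζ η α / ζ β δ ε α γ η / η ε ζ α γ δ β).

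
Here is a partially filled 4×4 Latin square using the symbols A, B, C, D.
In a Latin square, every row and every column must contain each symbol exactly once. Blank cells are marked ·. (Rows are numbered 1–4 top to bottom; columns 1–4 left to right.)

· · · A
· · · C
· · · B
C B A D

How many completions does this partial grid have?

Row 1, column 1: eliminating its row and column leaves {B, D}.
Row 1, column 2: eliminating its row and column leaves {C, D}.
Row 1, column 3: eliminating its row and column leaves {B, C, D}.
Row 2, column 1: eliminating its row and column leaves {A, B, D}.
Row 2, column 2: eliminating its row and column leaves {A, D}.
Row 2, column 3: eliminating its row and column leaves {B, D}.
Row 3, column 1: eliminating its row and column leaves {A, D}.
Row 3, column 2: eliminating its row and column leaves {A, C, D}.
Row 3, column 3: eliminating its row and column leaves {C, D}.
Enumerating the assignments across these blanks that avoid any row or column repeat gives 4 completions.

4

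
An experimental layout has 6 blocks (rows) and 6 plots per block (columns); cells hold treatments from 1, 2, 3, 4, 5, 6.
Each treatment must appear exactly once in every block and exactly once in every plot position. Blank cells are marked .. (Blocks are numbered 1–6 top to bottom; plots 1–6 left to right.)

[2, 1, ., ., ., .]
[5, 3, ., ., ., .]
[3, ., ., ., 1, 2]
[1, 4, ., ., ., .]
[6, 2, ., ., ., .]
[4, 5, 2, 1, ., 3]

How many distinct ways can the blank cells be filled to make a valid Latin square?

Block 1, plot 3: eliminating its block and plot leaves {3, 4, 5, 6}.
Block 1, plot 4: eliminating its block and plot leaves {3, 4, 5, 6}.
Block 1, plot 5: eliminating its block and plot leaves {3, 4, 5, 6}.
Block 1, plot 6: eliminating its block and plot leaves {4, 5, 6}.
Block 2, plot 3: eliminating its block and plot leaves {1, 4, 6}.
Block 2, plot 4: eliminating its block and plot leaves {2, 4, 6}.
Block 2, plot 5: eliminating its block and plot leaves {2, 4, 6}.
Block 2, plot 6: eliminating its block and plot leaves {1, 4, 6}.
Block 3, plot 2: eliminating its block and plot leaves {6}.
Block 3, plot 3: eliminating its block and plot leaves {4, 5, 6}.
Block 3, plot 4: eliminating its block and plot leaves {4, 5, 6}.
Block 4, plot 3: eliminating its block and plot leaves {3, 5, 6}.
Block 4, plot 4: eliminating its block and plot leaves {2, 3, 5, 6}.
Block 4, plot 5: eliminating its block and plot leaves {2, 3, 5, 6}.
Block 4, plot 6: eliminating its block and plot leaves {5, 6}.
Block 5, plot 3: eliminating its block and plot leaves {1, 3, 4, 5}.
Block 5, plot 4: eliminating its block and plot leaves {3, 4, 5}.
Block 5, plot 5: eliminating its block and plot leaves {3, 4, 5}.
Block 5, plot 6: eliminating its block and plot leaves {1, 4, 5}.
Block 6, plot 5: eliminating its block and plot leaves {6}.
Enumerating the assignments across these blanks that avoid any block or plot repeat gives 26 completions.

26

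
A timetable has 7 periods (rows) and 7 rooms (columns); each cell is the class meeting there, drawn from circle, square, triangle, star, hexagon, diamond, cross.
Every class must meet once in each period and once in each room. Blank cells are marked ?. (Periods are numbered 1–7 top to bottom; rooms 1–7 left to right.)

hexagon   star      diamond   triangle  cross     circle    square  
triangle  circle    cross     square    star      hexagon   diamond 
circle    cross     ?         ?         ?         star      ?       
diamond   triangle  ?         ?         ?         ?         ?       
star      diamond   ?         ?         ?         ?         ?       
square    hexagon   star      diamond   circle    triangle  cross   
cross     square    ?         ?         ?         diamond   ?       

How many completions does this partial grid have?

Period 3, room 3: eliminating its period and room leaves {square, triangle, hexagon}.
Period 3, room 4: eliminating its period and room leaves {hexagon}.
Period 3, room 5: eliminating its period and room leaves {square, triangle, hexagon, diamond}.
Period 3, room 7: eliminating its period and room leaves {triangle, hexagon}.
Period 4, room 3: eliminating its period and room leaves {circle, square, hexagon}.
Period 4, room 4: eliminating its period and room leaves {circle, star, hexagon, cross}.
Period 4, room 5: eliminating its period and room leaves {square, hexagon}.
Period 4, room 6: eliminating its period and room leaves {square, cross}.
Period 4, room 7: eliminating its period and room leaves {circle, star, hexagon}.
Period 5, room 3: eliminating its period and room leaves {circle, square, triangle, hexagon}.
Period 5, room 4: eliminating its period and room leaves {circle, hexagon, cross}.
Period 5, room 5: eliminating its period and room leaves {square, triangle, hexagon}.
Period 5, room 6: eliminating its period and room leaves {square, cross}.
Period 5, room 7: eliminating its period and room leaves {circle, triangle, hexagon}.
Period 7, room 3: eliminating its period and room leaves {circle, triangle, hexagon}.
Period 7, room 4: eliminating its period and room leaves {circle, star, hexagon}.
Period 7, room 5: eliminating its period and room leaves {triangle, hexagon}.
Period 7, room 7: eliminating its period and room leaves {circle, triangle, star, hexagon}.
Enumerating the assignments across these blanks that avoid any period or room repeat gives 6 completions.

6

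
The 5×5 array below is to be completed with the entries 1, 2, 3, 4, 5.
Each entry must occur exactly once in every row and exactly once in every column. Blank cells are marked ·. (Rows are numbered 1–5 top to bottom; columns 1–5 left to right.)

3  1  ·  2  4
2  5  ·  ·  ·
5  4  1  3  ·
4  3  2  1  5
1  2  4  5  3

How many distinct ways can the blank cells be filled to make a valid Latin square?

Row 1, column 3: eliminating its row and column leaves {5}.
Row 2, column 3: eliminating its row and column leaves {3}.
Row 2, column 4: eliminating its row and column leaves {4}.
Row 2, column 5: eliminating its row and column leaves {1}.
Row 3, column 5: eliminating its row and column leaves {2}.
Only one assignment across all blanks avoids any row or column repeat, giving 1 completion.

1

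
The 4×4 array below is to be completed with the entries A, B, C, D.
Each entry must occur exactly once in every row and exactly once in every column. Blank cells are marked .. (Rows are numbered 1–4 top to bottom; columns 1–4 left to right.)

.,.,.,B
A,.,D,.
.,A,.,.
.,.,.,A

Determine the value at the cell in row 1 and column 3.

A

Row 2, column 4: row 2 has {A, D} and column 4 has {A, B}, leaving only C.
Row 2, column 2: row 2 has {A, C, D} and column 2 has {A}, leaving only B.
Row 3, column 4: row 3 has {A} and column 4 has {A, B, C}, leaving only D.
Row 1, column 3 is narrowed to {A, C}.
If it were C, then row 1, column 2 would be left with no valid symbol.
So row 1, column 3 must be A.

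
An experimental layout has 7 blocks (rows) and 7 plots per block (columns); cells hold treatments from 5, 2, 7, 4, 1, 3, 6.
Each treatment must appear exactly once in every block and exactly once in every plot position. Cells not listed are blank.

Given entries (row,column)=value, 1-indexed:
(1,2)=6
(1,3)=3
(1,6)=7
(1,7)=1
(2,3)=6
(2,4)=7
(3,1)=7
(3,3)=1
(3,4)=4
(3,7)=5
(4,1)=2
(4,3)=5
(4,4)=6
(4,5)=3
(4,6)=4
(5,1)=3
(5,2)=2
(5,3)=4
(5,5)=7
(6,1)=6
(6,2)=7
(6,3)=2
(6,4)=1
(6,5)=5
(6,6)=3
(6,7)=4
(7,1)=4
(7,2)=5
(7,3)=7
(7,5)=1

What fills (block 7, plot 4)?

Block 1, plot 1: block 1 has {7, 1, 3, 6} and plot 1 has {2, 7, 4, 3, 6}, leaving only 5.
Block 1, plot 4: block 1 has {5, 7, 1, 3, 6} and plot 4 has {7, 4, 1, 6}, leaving only 2.
Block 7 already has {5, 7, 4, 1} and plot 4 already has {2, 7, 4, 1, 6}, so block 7, plot 4 must be 3.

3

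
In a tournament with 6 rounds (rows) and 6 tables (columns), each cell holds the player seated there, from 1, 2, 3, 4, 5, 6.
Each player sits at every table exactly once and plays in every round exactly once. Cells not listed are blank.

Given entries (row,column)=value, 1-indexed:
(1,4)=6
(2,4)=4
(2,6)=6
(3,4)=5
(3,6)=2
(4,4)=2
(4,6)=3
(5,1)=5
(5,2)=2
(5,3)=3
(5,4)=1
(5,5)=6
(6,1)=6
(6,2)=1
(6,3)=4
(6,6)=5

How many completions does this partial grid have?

14

Round 1, table 1: eliminating its round and table leaves {1, 2, 3, 4}.
Round 1, table 2: eliminating its round and table leaves {3, 4, 5}.
Round 1, table 3: eliminating its round and table leaves {1, 2, 5}.
Round 1, table 5: eliminating its round and table leaves {1, 2, 3, 4, 5}.
Round 1, table 6: eliminating its round and table leaves {1, 4}.
Round 2, table 1: eliminating its round and table leaves {1, 2, 3}.
Round 2, table 2: eliminating its round and table leaves {3, 5}.
Round 2, table 3: eliminating its round and table leaves {1, 2, 5}.
Round 2, table 5: eliminating its round and table leaves {1, 2, 3, 5}.
Round 3, table 1: eliminating its round and table leaves {1, 3, 4}.
Round 3, table 2: eliminating its round and table leaves {3, 4, 6}.
Round 3, table 3: eliminating its round and table leaves {1, 6}.
Round 3, table 5: eliminating its round and table leaves {1, 3, 4}.
Round 4, table 1: eliminating its round and table leaves {1, 4}.
Round 4, table 2: eliminating its round and table leaves {4, 5, 6}.
Round 4, table 3: eliminating its round and table leaves {1, 5, 6}.
Round 4, table 5: eliminating its round and table leaves {1, 4, 5}.
Round 5, table 6: eliminating its round and table leaves {4}.
Round 6, table 4: eliminating its round and table leaves {3}.
Round 6, table 5: eliminating its round and table leaves {2, 3}.
Enumerating the assignments across these blanks that avoid any round or table repeat gives 14 completions.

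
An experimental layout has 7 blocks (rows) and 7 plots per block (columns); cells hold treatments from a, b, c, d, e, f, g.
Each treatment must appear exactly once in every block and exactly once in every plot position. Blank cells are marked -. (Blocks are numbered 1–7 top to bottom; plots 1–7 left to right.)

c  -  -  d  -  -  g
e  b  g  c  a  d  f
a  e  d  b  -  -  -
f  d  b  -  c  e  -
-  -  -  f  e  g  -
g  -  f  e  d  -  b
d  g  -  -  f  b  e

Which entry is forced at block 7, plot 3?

Block 1, plot 5: block 1 has {c, d, g} and plot 5 has {a, c, d, e, f}, leaving only b.
Block 3, plot 5: block 3 has {a, b, d, e} and plot 5 has {a, b, c, d, e, f}, leaving only g.
Block 3, plot 7: block 3 has {a, b, d, e, g} and plot 7 has {b, e, f, g}, leaving only c.
Block 3, plot 6: block 3 has {a, b, c, d, e, g} and plot 6 has {b, d, e, g}, leaving only f.
Block 1, plot 6: block 1 has {b, c, d, g} and plot 6 has {b, d, e, f, g}, leaving only a.
Block 1, plot 2: block 1 has {a, b, c, d, g} and plot 2 has {b, d, e, g}, leaving only f.
Block 1, plot 3: block 1 has {a, b, c, d, f, g} and plot 3 has {b, d, f, g}, leaving only e.
Block 4, plot 7: block 4 has {b, c, d, e, f} and plot 7 has {b, c, e, f, g}, leaving only a.
Block 4, plot 4: block 4 has {a, b, c, d, e, f} and plot 4 has {b, c, d, e, f}, leaving only g.
Block 5, plot 1: block 5 has {e, f, g} and plot 1 has {a, c, d, e, f, g}, leaving only b.
Block 5, plot 7: block 5 has {b, e, f, g} and plot 7 has {a, b, c, e, f, g}, leaving only d.
Block 6, plot 6: block 6 has {b, d, e, f, g} and plot 6 has {a, b, d, e, f, g}, leaving only c.
Block 6, plot 2: block 6 has {b, c, d, e, f, g} and plot 2 has {b, d, e, f, g}, leaving only a.
Block 5, plot 2: block 5 has {b, d, e, f, g} and plot 2 has {a, b, d, e, f, g}, leaving only c.
Block 5, plot 3: block 5 has {b, c, d, e, f, g} and plot 3 has {b, d, e, f, g}, leaving only a.
Block 7 already has {b, d, e, f, g} and plot 3 already has {a, b, d, e, f, g}, so block 7, plot 3 must be c.

c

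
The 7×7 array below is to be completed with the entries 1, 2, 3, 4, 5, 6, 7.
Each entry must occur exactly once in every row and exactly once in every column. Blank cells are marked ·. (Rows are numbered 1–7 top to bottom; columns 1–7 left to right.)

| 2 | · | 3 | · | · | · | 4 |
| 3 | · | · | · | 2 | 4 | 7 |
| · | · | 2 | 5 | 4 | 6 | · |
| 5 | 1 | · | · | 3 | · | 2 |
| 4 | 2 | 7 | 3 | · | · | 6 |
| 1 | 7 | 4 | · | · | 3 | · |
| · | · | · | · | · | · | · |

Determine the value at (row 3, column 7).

1

Row 3, column 1: row 3 has {2, 4, 5, 6} and column 1 has {1, 2, 3, 4, 5}, leaving only 7.
Row 3, column 2: row 3 has {2, 4, 5, 6, 7} and column 2 has {1, 2, 7}, leaving only 3.
Row 3 already has {2, 3, 4, 5, 6, 7} and column 7 already has {2, 4, 6, 7}, so row 3, column 7 must be 1.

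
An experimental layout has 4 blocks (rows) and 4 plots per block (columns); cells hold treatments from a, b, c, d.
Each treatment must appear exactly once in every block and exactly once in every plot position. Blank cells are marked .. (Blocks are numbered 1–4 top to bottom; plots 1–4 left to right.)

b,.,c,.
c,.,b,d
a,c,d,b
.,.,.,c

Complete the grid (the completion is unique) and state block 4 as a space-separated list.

d b a c

Block 4, plot 1: block 4 has {c} and plot 1 has {a, b, c}, leaving only d.
Block 4, plot 3: block 4 has {c, d} and plot 3 has {b, c, d}, leaving only a.
Block 4, plot 2: block 4 has {a, c, d} and plot 2 has {c}, leaving only b.
So block 4 reads: d b a c.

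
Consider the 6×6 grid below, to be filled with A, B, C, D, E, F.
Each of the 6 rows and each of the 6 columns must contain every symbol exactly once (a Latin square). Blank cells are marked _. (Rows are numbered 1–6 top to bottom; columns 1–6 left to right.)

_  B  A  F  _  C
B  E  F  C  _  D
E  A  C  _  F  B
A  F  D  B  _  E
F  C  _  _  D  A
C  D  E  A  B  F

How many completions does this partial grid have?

Row 1, column 1: eliminating its row and column leaves {D}.
Row 1, column 5: eliminating its row and column leaves {E}.
Row 2, column 5: eliminating its row and column leaves {A}.
Row 3, column 4: eliminating its row and column leaves {D}.
Row 4, column 5: eliminating its row and column leaves {C}.
Row 5, column 3: eliminating its row and column leaves {B}.
Row 5, column 4: eliminating its row and column leaves {E}.
Only one assignment across all blanks avoids any row or column repeat, giving 1 completion.

1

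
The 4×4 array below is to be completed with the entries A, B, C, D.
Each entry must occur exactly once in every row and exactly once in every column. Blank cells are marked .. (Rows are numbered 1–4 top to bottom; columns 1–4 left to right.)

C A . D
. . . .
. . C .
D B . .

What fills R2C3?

D

Row 1, column 3: row 1 has {A, C, D} and column 3 has {C}, leaving only B.
Row 3, column 2: row 3 has {C} and column 2 has {A, B}, leaving only D.
Row 2, column 2: row 2 has {} and column 2 has {A, B, D}, leaving only C.
Row 4, column 3: row 4 has {B, D} and column 3 has {B, C}, leaving only A.
Row 2 already has {C} and column 3 already has {A, B, C}, so row 2, column 3 must be D.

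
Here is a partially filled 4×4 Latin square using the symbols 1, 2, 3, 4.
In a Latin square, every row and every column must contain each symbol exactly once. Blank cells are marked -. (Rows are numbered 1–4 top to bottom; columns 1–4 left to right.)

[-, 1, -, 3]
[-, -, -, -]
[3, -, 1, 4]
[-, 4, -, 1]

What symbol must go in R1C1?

4

Row 2, column 4: row 2 has {} and column 4 has {1, 3, 4}, leaving only 2.
Row 2, column 2: row 2 has {2} and column 2 has {1, 4}, leaving only 3.
Row 2, column 3: row 2 has {2, 3} and column 3 has {1}, leaving only 4.
Row 1, column 3: row 1 has {1, 3} and column 3 has {1, 4}, leaving only 2.
Row 1 already has {1, 2, 3} and column 1 already has {3}, so row 1, column 1 must be 4.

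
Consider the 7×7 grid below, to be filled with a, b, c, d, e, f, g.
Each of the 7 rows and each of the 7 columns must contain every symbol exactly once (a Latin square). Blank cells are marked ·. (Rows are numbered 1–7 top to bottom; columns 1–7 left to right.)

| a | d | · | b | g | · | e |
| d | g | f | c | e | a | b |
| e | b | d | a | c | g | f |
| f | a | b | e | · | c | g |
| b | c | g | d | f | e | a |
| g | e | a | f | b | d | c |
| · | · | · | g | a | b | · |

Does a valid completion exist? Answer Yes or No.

No row or column among the givens repeats a symbol, and propagating forced cells runs into no contradiction.
One valid completion exists (for instance, a d c b g f e / d g f c e a b / e b d a c g f / f a b e d c g / b c g d f e a / g e a f b d c / c f e g a b d).

Yes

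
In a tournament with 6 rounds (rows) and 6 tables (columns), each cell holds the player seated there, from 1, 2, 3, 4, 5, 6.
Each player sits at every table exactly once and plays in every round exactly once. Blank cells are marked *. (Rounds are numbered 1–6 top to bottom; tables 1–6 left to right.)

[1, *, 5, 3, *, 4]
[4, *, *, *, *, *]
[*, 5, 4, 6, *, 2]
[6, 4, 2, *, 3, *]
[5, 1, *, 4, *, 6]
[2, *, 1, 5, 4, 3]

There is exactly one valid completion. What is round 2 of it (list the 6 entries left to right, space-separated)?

Round 3, table 1: round 3 has {2, 4, 5, 6} and table 1 has {1, 2, 4, 5, 6}, leaving only 3.
Round 3, table 5: round 3 has {2, 3, 4, 5, 6} and table 5 has {3, 4}, leaving only 1.
Round 4, table 4: round 4 has {2, 3, 4, 6} and table 4 has {3, 4, 5, 6}, leaving only 1.
Round 2, table 4: round 2 has {4} and table 4 has {1, 3, 4, 5, 6}, leaving only 2.
Round 4, table 6: round 4 has {1, 2, 3, 4, 6} and table 6 has {2, 3, 4, 6}, leaving only 5.
Round 2, table 6: round 2 has {2, 4} and table 6 has {2, 3, 4, 5, 6}, leaving only 1.
Round 5, table 3: round 5 has {1, 4, 5, 6} and table 3 has {1, 2, 4, 5}, leaving only 3.
Round 2, table 3: round 2 has {1, 2, 4} and table 3 has {1, 2, 3, 4, 5}, leaving only 6.
Round 2, table 2: round 2 has {1, 2, 4, 6} and table 2 has {1, 4, 5}, leaving only 3.
Round 2, table 5: round 2 has {1, 2, 3, 4, 6} and table 5 has {1, 3, 4}, leaving only 5.
So round 2 reads: 4 3 6 2 5 1.

4 3 6 2 5 1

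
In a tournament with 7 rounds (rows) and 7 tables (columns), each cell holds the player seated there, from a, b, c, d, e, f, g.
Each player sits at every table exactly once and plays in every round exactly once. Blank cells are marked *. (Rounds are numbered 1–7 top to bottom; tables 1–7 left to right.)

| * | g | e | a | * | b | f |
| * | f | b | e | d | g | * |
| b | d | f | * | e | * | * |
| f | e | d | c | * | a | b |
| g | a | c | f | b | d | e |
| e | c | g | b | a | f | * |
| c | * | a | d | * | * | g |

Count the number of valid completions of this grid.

Round 1, table 1: eliminating its round and table leaves {d}.
Round 1, table 5: eliminating its round and table leaves {c}.
Round 2, table 1: eliminating its round and table leaves {a}.
Round 2, table 7: eliminating its round and table leaves {a, c}.
Round 3, table 4: eliminating its round and table leaves {g}.
Round 3, table 6: eliminating its round and table leaves {c}.
Round 3, table 7: eliminating its round and table leaves {a, c}.
Round 4, table 5: eliminating its round and table leaves {g}.
Round 6, table 7: eliminating its round and table leaves {d}.
Round 7, table 2: eliminating its round and table leaves {b}.
Round 7, table 5: eliminating its round and table leaves {f}.
Round 7, table 6: eliminating its round and table leaves {e}.
Only one assignment across all blanks avoids any round or table repeat, giving 1 completion.

1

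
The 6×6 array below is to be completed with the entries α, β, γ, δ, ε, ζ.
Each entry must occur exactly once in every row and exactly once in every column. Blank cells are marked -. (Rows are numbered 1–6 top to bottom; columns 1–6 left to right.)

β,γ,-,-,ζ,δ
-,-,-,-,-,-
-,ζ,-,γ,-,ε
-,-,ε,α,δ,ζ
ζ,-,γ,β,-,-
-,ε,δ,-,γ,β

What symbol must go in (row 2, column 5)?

β

Row 1, column 3: row 1 has {β, γ, δ, ζ} and column 3 has {γ, δ, ε}, leaving only α.
Row 1, column 4: row 1 has {α, β, γ, δ, ζ} and column 4 has {α, β, γ}, leaving only ε.
Row 3, column 3: row 3 has {γ, ε, ζ} and column 3 has {α, γ, δ, ε}, leaving only β.
Row 2, column 3: row 2 has {} and column 3 has {α, β, γ, δ, ε}, leaving only ζ.
Row 2, column 4: row 2 has {ζ} and column 4 has {α, β, γ, ε}, leaving only δ.
Row 3, column 5: row 3 has {β, γ, ε, ζ} and column 5 has {γ, δ, ζ}, leaving only α.
Row 3, column 1: row 3 has {α, β, γ, ε, ζ} and column 1 has {β, ζ}, leaving only δ.
Row 4, column 1: row 4 has {α, δ, ε, ζ} and column 1 has {β, δ, ζ}, leaving only γ.
Row 4, column 2: row 4 has {α, γ, δ, ε, ζ} and column 2 has {γ, ε, ζ}, leaving only β.
Row 2, column 2: row 2 has {δ, ζ} and column 2 has {β, γ, ε, ζ}, leaving only α.
Row 2, column 1: row 2 has {α, δ, ζ} and column 1 has {β, γ, δ, ζ}, leaving only ε.
Row 2 already has {α, δ, ε, ζ} and column 5 already has {α, γ, δ, ζ}, so row 2, column 5 must be β.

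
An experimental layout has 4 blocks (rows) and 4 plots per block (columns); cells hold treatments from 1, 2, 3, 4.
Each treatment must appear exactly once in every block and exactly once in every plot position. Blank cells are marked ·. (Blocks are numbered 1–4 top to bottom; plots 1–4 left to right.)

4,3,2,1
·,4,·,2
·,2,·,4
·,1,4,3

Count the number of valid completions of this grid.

Block 2, plot 1: eliminating its block and plot leaves {1, 3}.
Block 2, plot 3: eliminating its block and plot leaves {1, 3}.
Block 3, plot 1: eliminating its block and plot leaves {1, 3}.
Block 3, plot 3: eliminating its block and plot leaves {1, 3}.
Block 4, plot 1: eliminating its block and plot leaves {2}.
Enumerating the assignments across these blanks that avoid any block or plot repeat gives 2 completions.

2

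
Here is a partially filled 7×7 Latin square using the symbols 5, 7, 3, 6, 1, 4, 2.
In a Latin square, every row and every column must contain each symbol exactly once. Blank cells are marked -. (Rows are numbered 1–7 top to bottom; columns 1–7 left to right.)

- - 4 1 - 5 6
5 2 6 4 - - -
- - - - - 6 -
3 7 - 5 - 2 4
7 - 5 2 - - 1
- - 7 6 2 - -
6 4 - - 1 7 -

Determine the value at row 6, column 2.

Row 1, column 1: row 1 has {5, 6, 1, 4} and column 1 has {5, 7, 3, 6}, leaving only 2.
Row 1, column 2: row 1 has {5, 6, 1, 4, 2} and column 2 has {7, 4, 2}, leaving only 3.
Row 1, column 5: row 1 has {5, 3, 6, 1, 4, 2} and column 5 has {1, 2}, leaving only 7.
Row 2, column 5: row 2 has {5, 6, 4, 2} and column 5 has {7, 1, 2}, leaving only 3.
Row 2, column 6: row 2 has {5, 3, 6, 4, 2} and column 6 has {5, 7, 6, 2}, leaving only 1.
Row 2, column 7: row 2 has {5, 3, 6, 1, 4, 2} and column 7 has {6, 1, 4}, leaving only 7.
Row 4, column 3: row 4 has {5, 7, 3, 4, 2} and column 3 has {5, 7, 6, 4}, leaving only 1.
Row 4, column 5: row 4 has {5, 7, 3, 1, 4, 2} and column 5 has {7, 3, 1, 2}, leaving only 6.
Row 5, column 2: row 5 has {5, 7, 1, 2} and column 2 has {7, 3, 4, 2}, leaving only 6.
Row 5, column 5: row 5 has {5, 7, 6, 1, 2} and column 5 has {7, 3, 6, 1, 2}, leaving only 4.
Row 3, column 5: row 3 has {6} and column 5 has {7, 3, 6, 1, 4, 2}, leaving only 5.
Row 3, column 2: row 3 has {5, 6} and column 2 has {7, 3, 6, 4, 2}, leaving only 1.
Row 6 already has {7, 6, 2} and column 2 already has {7, 3, 6, 1, 4, 2}, so row 6, column 2 must be 5.

5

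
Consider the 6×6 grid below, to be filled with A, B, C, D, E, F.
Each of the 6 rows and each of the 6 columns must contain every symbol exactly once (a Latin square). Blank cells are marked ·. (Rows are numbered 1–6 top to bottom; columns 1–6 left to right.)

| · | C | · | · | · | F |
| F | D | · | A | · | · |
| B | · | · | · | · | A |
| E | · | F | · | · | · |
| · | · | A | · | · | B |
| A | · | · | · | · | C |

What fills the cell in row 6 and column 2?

B

Row 1, column 1: row 1 has {C, F} and column 1 has {A, B, E, F}, leaving only D.
Row 2, column 6: row 2 has {A, D, F} and column 6 has {A, B, C, F}, leaving only E.
Row 4, column 6: row 4 has {E, F} and column 6 has {A, B, C, E, F}, leaving only D.
Row 5, column 1: row 5 has {A, B} and column 1 has {A, B, D, E, F}, leaving only C.
Row 6, column 2 is narrowed to {B, E, F}.
If it were E, then row 5, column 2 would be left with no valid symbol.
If it were F, then row 5, column 2 would be left with no valid symbol.
So row 6, column 2 must be B.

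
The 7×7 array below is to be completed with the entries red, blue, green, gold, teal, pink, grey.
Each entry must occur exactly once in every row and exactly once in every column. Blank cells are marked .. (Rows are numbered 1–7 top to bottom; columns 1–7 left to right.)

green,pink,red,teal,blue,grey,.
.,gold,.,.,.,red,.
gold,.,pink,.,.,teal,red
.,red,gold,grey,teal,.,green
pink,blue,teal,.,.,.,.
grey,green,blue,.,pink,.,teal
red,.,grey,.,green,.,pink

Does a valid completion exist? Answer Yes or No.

Row 1, column 7: row 1 has {red, blue, green, teal, pink, grey} and column 7 has {red, green, teal, pink}, so it must be gold.
Row 2, column 3: row 2 has {red, gold} and column 3 has {red, blue, gold, teal, pink, grey}, so it must be green.
Row 2, column 5: row 2 has {red, green, gold} and column 5 has {blue, green, teal, pink}, so it must be grey.
Now row 3, column 5: row 3 together with column 5 already contain {red, blue, green, gold, teal, pink, grey} — every symbol — so nothing can go there. The grid has no valid completion.

No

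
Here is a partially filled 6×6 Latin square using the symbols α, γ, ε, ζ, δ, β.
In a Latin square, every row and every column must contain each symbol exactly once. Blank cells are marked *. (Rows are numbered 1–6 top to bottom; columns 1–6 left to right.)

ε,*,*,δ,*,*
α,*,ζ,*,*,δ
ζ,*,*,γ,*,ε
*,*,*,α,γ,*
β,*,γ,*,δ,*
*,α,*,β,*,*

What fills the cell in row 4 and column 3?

ε

Row 2, column 4: row 2 has {α, ζ, δ} and column 4 has {α, γ, δ, β}, leaving only ε.
Row 2, column 5: row 2 has {α, ε, ζ, δ} and column 5 has {γ, δ}, leaving only β.
Row 2, column 2: row 2 has {α, ε, ζ, δ, β} and column 2 has {α}, leaving only γ.
Row 3, column 5: row 3 has {γ, ε, ζ} and column 5 has {γ, δ, β}, leaving only α.
Row 1, column 5: row 1 has {ε, δ} and column 5 has {α, γ, δ, β}, leaving only ζ.
Row 1, column 2: row 1 has {ε, ζ, δ} and column 2 has {α, γ}, leaving only β.
Row 1, column 3: row 1 has {ε, ζ, δ, β} and column 3 has {γ, ζ}, leaving only α.
Row 1, column 6: row 1 has {α, ε, ζ, δ, β} and column 6 has {ε, δ}, leaving only γ.
Row 3, column 2: row 3 has {α, γ, ε, ζ} and column 2 has {α, γ, β}, leaving only δ.
Row 3, column 3: row 3 has {α, γ, ε, ζ, δ} and column 3 has {α, γ, ζ}, leaving only β.
Row 4, column 1: row 4 has {α, γ} and column 1 has {α, ε, ζ, β}, leaving only δ.
Row 4 already has {α, γ, δ} and column 3 already has {α, γ, ζ, β}, so row 4, column 3 must be ε.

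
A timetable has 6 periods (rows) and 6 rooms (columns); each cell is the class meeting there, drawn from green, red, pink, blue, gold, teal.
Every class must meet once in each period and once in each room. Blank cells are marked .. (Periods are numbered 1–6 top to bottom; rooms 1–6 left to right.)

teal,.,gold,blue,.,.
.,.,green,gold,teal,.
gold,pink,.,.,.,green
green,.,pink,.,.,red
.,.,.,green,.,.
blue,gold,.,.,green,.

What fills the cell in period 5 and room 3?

blue

Period 1, room 6: period 1 has {blue, gold, teal} and room 6 has {green, red}, leaving only pink.
Period 1, room 5: period 1 has {pink, blue, gold, teal} and room 5 has {green, teal}, leaving only red.
Period 1, room 2: period 1 has {red, pink, blue, gold, teal} and room 2 has {pink, gold}, leaving only green.
Period 2, room 6: period 2 has {green, gold, teal} and room 6 has {green, red, pink}, leaving only blue.
Period 2, room 2: period 2 has {green, blue, gold, teal} and room 2 has {green, pink, gold}, leaving only red.
Period 2, room 1: period 2 has {green, red, blue, gold, teal} and room 1 has {green, blue, gold, teal}, leaving only pink.
Period 3, room 5: period 3 has {green, pink, gold} and room 5 has {green, red, teal}, leaving only blue.
Period 4, room 4: period 4 has {green, red, pink} and room 4 has {green, blue, gold}, leaving only teal.
Period 3, room 4: period 3 has {green, pink, blue, gold} and room 4 has {green, blue, gold, teal}, leaving only red.
Period 3, room 3: period 3 has {green, red, pink, blue, gold} and room 3 has {green, pink, gold}, leaving only teal.
Period 4, room 2: period 4 has {green, red, pink, teal} and room 2 has {green, red, pink, gold}, leaving only blue.
Period 4, room 5: period 4 has {green, red, pink, blue, teal} and room 5 has {green, red, blue, teal}, leaving only gold.
Period 5, room 1: period 5 has {green} and room 1 has {green, pink, blue, gold, teal}, leaving only red.
Period 5 already has {green, red} and room 3 already has {green, pink, gold, teal}, so period 5, room 3 must be blue.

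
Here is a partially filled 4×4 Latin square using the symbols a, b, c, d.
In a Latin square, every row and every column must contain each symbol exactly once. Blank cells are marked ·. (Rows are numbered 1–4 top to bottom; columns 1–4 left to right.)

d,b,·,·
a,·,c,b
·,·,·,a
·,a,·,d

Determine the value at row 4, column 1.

c

Row 1, column 3: row 1 has {b, d} and column 3 has {c}, leaving only a.
Row 1, column 4: row 1 has {a, b, d} and column 4 has {a, b, d}, leaving only c.
Row 2, column 2: row 2 has {a, b, c} and column 2 has {a, b}, leaving only d.
Row 3, column 2: row 3 has {a} and column 2 has {a, b, d}, leaving only c.
Row 3, column 1: row 3 has {a, c} and column 1 has {a, d}, leaving only b.
Row 4 already has {a, d} and column 1 already has {a, b, d}, so row 4, column 1 must be c.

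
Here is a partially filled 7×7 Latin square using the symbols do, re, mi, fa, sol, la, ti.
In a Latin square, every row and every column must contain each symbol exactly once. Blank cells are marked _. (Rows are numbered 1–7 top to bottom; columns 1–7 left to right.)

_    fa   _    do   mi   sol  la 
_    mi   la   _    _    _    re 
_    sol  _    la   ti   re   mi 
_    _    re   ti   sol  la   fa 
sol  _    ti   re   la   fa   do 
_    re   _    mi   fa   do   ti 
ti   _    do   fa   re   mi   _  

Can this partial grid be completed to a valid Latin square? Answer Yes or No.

Row 1, column 3: row 1 together with column 3 already contain {do, re, mi, fa, sol, la, ti} — every symbol — so nothing can go there. The grid has no valid completion.

No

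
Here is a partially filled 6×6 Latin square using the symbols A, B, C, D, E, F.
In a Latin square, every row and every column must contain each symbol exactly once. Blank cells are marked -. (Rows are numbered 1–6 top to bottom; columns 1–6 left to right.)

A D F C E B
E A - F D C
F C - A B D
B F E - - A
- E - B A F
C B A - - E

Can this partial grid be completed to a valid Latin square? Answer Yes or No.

Row 3, column 3: row 3 together with column 3 already contain {A, B, C, D, E, F} — every symbol — so nothing can go there. The grid has no valid completion.

No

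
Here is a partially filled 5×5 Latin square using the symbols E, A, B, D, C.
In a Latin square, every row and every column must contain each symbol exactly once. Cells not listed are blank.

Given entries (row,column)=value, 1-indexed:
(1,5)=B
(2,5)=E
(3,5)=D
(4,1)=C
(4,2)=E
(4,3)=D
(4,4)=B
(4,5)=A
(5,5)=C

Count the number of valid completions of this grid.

56

Row 1, column 1: eliminating its row and column leaves {E, A, D}.
Row 1, column 2: eliminating its row and column leaves {A, D, C}.
Row 1, column 3: eliminating its row and column leaves {E, A, C}.
Row 1, column 4: eliminating its row and column leaves {E, A, D, C}.
Row 2, column 1: eliminating its row and column leaves {A, B, D}.
Row 2, column 2: eliminating its row and column leaves {A, B, D, C}.
Row 2, column 3: eliminating its row and column leaves {A, B, C}.
Row 2, column 4: eliminating its row and column leaves {A, D, C}.
Row 3, column 1: eliminating its row and column leaves {E, A, B}.
Row 3, column 2: eliminating its row and column leaves {A, B, C}.
Row 3, column 3: eliminating its row and column leaves {E, A, B, C}.
Row 3, column 4: eliminating its row and column leaves {E, A, C}.
Row 5, column 1: eliminating its row and column leaves {E, A, B, D}.
Row 5, column 2: eliminating its row and column leaves {A, B, D}.
Row 5, column 3: eliminating its row and column leaves {E, A, B}.
Row 5, column 4: eliminating its row and column leaves {E, A, D}.
Enumerating the assignments across these blanks that avoid any row or column repeat gives 56 completions.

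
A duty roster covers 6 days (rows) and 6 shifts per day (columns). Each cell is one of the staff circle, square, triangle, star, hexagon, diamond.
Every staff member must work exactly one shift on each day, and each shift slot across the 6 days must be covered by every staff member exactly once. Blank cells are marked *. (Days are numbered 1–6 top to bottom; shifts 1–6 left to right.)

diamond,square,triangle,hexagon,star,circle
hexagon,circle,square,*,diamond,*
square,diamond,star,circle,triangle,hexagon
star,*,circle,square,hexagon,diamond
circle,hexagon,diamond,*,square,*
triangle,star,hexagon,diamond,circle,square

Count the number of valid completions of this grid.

Day 2, shift 4: eliminating its day and shift leaves {triangle, star}.
Day 2, shift 6: eliminating its day and shift leaves {triangle, star}.
Day 4, shift 2: eliminating its day and shift leaves {triangle}.
Day 5, shift 4: eliminating its day and shift leaves {triangle, star}.
Day 5, shift 6: eliminating its day and shift leaves {triangle, star}.
Enumerating the assignments across these blanks that avoid any day or shift repeat gives 2 completions.

2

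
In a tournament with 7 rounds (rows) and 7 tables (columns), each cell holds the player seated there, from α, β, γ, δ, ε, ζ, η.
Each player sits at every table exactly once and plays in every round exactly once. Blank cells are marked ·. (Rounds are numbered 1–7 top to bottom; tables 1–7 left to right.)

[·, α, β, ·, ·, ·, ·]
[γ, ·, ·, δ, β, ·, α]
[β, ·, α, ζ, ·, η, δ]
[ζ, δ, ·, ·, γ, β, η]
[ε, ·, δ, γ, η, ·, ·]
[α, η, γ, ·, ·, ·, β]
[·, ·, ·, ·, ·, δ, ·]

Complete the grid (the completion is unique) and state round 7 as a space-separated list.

η ε ζ β α δ γ

Round 7, table 1: round 7 has {δ} and table 1 has {α, β, γ, ε, ζ}, leaving only η.
Round 1, table 1: round 1 has {α, β} and table 1 has {α, β, γ, ε, ζ, η}, leaving only δ.
Round 3, table 5: round 3 has {α, β, δ, ζ, η} and table 5 has {β, γ, η}, leaving only ε.
Round 1, table 5: round 1 has {α, β, δ} and table 5 has {β, γ, ε, η}, leaving only ζ.
Round 7, table 5: round 7 has {δ, η} and table 5 has {β, γ, ε, ζ, η}, leaving only α.
Round 3, table 2: round 3 has {α, β, δ, ε, ζ, η} and table 2 has {α, δ, η}, leaving only γ.
Round 4, table 3: round 4 has {β, γ, δ, ζ, η} and table 3 has {α, β, γ, δ}, leaving only ε.
Round 7, table 3: round 7 has {α, δ, η} and table 3 has {α, β, γ, δ, ε}, leaving only ζ.
Round 2, table 3: round 2 has {α, β, γ, δ} and table 3 has {α, β, γ, δ, ε, ζ}, leaving only η.
Round 4, table 4: round 4 has {β, γ, δ, ε, ζ, η} and table 4 has {γ, δ, ζ}, leaving only α.
Round 5, table 7: round 5 has {γ, δ, ε, η} and table 7 has {α, β, δ, η}, leaving only ζ.
Round 5, table 2: round 5 has {γ, δ, ε, ζ, η} and table 2 has {α, γ, δ, η}, leaving only β.
Round 7, table 2: round 7 has {α, δ, ζ, η} and table 2 has {α, β, γ, δ, η}, leaving only ε.
Round 7, table 4: round 7 has {α, δ, ε, ζ, η} and table 4 has {α, γ, δ, ζ}, leaving only β.
Round 7, table 7: round 7 has {α, β, δ, ε, ζ, η} and table 7 has {α, β, δ, ζ, η}, leaving only γ.
So round 7 reads: η ε ζ β α δ γ.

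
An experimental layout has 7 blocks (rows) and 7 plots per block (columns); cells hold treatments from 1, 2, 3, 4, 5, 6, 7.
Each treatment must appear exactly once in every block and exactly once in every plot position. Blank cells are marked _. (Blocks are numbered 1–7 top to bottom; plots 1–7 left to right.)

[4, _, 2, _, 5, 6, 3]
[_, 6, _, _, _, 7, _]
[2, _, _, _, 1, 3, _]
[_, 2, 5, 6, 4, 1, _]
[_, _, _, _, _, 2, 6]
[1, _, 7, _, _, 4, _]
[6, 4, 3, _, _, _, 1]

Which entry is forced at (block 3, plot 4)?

4

Block 4, plot 7: block 4 has {1, 2, 4, 5, 6} and plot 7 has {1, 3, 6}, leaving only 7.
Block 4, plot 1: block 4 has {1, 2, 4, 5, 6, 7} and plot 1 has {1, 2, 4, 6}, leaving only 3.
Block 2, plot 1: block 2 has {6, 7} and plot 1 has {1, 2, 3, 4, 6}, leaving only 5.
Block 5, plot 1: block 5 has {2, 6} and plot 1 has {1, 2, 3, 4, 5, 6}, leaving only 7.
Block 5, plot 5: block 5 has {2, 6, 7} and plot 5 has {1, 4, 5}, leaving only 3.
Block 2, plot 5: block 2 has {5, 6, 7} and plot 5 has {1, 3, 4, 5}, leaving only 2.
Block 2, plot 7: block 2 has {2, 5, 6, 7} and plot 7 has {1, 3, 6, 7}, leaving only 4.
Block 2, plot 3: block 2 has {2, 4, 5, 6, 7} and plot 3 has {2, 3, 5, 7}, leaving only 1.
Block 2, plot 4: block 2 has {1, 2, 4, 5, 6, 7} and plot 4 has {6}, leaving only 3.
Block 3, plot 7: block 3 has {1, 2, 3} and plot 7 has {1, 3, 4, 6, 7}, leaving only 5.
Block 3, plot 2: block 3 has {1, 2, 3, 5} and plot 2 has {2, 4, 6}, leaving only 7.
Block 3 already has {1, 2, 3, 5, 7} and plot 4 already has {3, 6}, so block 3, plot 4 must be 4.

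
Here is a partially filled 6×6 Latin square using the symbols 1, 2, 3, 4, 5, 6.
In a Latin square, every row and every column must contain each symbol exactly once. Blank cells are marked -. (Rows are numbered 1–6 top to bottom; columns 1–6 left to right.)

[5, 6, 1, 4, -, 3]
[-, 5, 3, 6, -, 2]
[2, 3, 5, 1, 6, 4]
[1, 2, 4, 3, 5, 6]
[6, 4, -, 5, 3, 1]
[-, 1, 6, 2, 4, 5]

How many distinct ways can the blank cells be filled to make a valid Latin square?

Row 1, column 5: eliminating its row and column leaves {2}.
Row 2, column 1: eliminating its row and column leaves {4}.
Row 2, column 5: eliminating its row and column leaves {1}.
Row 5, column 3: eliminating its row and column leaves {2}.
Row 6, column 1: eliminating its row and column leaves {3}.
Only one assignment across all blanks avoids any row or column repeat, giving 1 completion.

1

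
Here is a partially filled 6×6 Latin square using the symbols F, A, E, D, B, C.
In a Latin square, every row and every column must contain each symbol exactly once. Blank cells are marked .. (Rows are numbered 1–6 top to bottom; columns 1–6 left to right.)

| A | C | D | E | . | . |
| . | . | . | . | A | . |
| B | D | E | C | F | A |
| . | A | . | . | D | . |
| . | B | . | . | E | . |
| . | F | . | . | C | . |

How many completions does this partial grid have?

Row 1, column 5: eliminating its row and column leaves {B}.
Row 1, column 6: eliminating its row and column leaves {F, B}.
Row 2, column 1: eliminating its row and column leaves {F, E, D, C}.
Row 2, column 2: eliminating its row and column leaves {E}.
Row 2, column 3: eliminating its row and column leaves {F, B, C}.
Row 2, column 4: eliminating its row and column leaves {F, D, B}.
Row 2, column 6: eliminating its row and column leaves {F, E, D, B, C}.
Row 4, column 1: eliminating its row and column leaves {F, E, C}.
Row 4, column 3: eliminating its row and column leaves {F, B, C}.
Row 4, column 4: eliminating its row and column leaves {F, B}.
Row 4, column 6: eliminating its row and column leaves {F, E, B, C}.
Row 5, column 1: eliminating its row and column leaves {F, D, C}.
Row 5, column 3: eliminating its row and column leaves {F, A, C}.
Row 5, column 4: eliminating its row and column leaves {F, A, D}.
Row 5, column 6: eliminating its row and column leaves {F, D, C}.
Row 6, column 1: eliminating its row and column leaves {E, D}.
Row 6, column 3: eliminating its row and column leaves {A, B}.
Row 6, column 4: eliminating its row and column leaves {A, D, B}.
Row 6, column 6: eliminating its row and column leaves {E, D, B}.
Enumerating the assignments across these blanks that avoid any row or column repeat gives 14 completions.

14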